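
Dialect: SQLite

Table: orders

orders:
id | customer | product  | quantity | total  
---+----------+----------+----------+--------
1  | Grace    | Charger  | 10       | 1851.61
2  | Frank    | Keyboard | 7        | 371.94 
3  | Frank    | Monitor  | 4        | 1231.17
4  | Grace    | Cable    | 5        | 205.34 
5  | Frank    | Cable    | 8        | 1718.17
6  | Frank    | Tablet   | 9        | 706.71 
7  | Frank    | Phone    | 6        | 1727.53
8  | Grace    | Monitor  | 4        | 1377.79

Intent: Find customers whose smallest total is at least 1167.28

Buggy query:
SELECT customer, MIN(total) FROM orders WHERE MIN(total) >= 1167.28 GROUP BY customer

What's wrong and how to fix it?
Bug: MIN() in WHERE is a misuse of aggregate

Fix: Replace WHERE with HAVING after the GROUP BY

Corrected query:
SELECT customer, MIN(total) FROM orders GROUP BY customer HAVING MIN(total) >= 1167.28

Result:
(no rows)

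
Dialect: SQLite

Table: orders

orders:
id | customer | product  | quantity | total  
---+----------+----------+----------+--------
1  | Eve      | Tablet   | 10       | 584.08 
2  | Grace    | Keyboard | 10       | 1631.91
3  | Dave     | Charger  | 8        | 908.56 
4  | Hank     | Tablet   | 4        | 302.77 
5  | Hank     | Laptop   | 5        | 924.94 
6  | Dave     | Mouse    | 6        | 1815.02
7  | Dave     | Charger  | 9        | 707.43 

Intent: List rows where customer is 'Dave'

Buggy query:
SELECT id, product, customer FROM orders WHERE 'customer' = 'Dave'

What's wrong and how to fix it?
Bug: Single quotes denote string literals in SQL; the column name is being compared as a constant string

Fix: Reference the column as customer without single quotes

Corrected query:
SELECT id, product, customer FROM orders WHERE customer = 'Dave'

Result:
id | product | customer
---+---------+---------
3  | Charger | Dave    
6  | Mouse   | Dave    
7  | Charger | Dave    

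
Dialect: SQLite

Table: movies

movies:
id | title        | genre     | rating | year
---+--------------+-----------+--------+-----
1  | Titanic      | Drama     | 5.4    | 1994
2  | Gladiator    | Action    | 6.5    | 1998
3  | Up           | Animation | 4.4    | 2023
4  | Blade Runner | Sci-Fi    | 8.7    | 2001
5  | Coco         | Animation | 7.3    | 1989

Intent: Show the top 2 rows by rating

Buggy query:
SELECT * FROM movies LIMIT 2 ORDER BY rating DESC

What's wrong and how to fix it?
Bug: LIMIT must come after ORDER BY

Fix: Swap the clauses: ORDER BY first, then LIMIT

Corrected query:
SELECT * FROM movies ORDER BY rating DESC LIMIT 2

Result:
id | title        | genre     | rating | year
---+--------------+-----------+--------+-----
4  | Blade Runner | Sci-Fi    | 8.7    | 2001
5  | Coco         | Animation | 7.3    | 1989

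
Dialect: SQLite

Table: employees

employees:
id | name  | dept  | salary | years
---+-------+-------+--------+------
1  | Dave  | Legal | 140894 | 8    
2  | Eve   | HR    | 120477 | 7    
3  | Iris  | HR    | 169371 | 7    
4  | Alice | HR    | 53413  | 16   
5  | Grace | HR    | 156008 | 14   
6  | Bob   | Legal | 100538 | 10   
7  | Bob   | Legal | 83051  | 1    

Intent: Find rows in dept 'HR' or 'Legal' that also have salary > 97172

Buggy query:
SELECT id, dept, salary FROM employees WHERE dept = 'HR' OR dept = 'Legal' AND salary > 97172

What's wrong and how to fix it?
Bug: Without parentheses, AND is evaluated before OR, so the salary filter only applies to the 'Legal' branch

Fix: Add parentheses around the OR so the AND applies to both alternatives

Corrected query:
SELECT id, dept, salary FROM employees WHERE (dept = 'HR' OR dept = 'Legal') AND salary > 97172

Result:
id | dept  | salary
---+-------+-------
1  | Legal | 140894
2  | HR    | 120477
3  | HR    | 169371
5  | HR    | 156008
6  | Legal | 100538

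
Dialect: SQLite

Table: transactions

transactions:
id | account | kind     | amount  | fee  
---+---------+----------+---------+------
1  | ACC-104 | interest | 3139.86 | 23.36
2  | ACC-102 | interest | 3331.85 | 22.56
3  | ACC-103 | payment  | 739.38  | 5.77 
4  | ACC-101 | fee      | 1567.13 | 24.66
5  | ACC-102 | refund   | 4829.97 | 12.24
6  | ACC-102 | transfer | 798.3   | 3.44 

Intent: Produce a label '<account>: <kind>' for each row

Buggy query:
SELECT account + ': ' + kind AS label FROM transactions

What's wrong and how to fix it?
Bug: '+' is numeric addition; on text columns SQLite converts them to 0 instead of concatenating

Fix: Replace + with || to concatenate text

Corrected query:
SELECT account || ': ' || kind AS label FROM transactions

Result:
label            
-----------------
ACC-104: interest
ACC-102: interest
ACC-103: payment 
ACC-101: fee     
ACC-102: refund  
ACC-102: transfer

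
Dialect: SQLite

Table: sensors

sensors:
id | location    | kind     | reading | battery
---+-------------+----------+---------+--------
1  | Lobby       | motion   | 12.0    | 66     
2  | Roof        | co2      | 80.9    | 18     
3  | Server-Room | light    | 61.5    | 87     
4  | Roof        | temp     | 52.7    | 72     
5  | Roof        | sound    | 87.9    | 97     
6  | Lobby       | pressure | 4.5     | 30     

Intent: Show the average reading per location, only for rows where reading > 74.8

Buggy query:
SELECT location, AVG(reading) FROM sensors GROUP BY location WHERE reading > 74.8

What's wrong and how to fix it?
Bug: WHERE cannot follow GROUP BY

Fix: Place WHERE between FROM and GROUP BY

Corrected query:
SELECT location, AVG(reading) FROM sensors WHERE reading > 74.8 GROUP BY location

Result:
location | AVG(reading)
---------+-------------
Roof     | 84.4        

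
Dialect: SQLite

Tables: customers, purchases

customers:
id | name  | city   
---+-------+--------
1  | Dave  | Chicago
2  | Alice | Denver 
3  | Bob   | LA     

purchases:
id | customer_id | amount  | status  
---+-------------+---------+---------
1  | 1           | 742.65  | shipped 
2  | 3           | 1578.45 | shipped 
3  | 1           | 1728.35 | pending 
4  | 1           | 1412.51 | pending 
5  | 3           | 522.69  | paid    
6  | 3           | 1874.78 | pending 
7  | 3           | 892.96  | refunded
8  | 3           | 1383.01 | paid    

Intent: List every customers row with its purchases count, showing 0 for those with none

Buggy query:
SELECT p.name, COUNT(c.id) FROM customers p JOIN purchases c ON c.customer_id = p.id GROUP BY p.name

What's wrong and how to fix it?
Bug: INNER JOIN drops customers rows that have no matching purchases rows

Fix: Use LEFT JOIN so parents without children still appear (COUNT(c.id) gives 0)

Corrected query:
SELECT p.name, COUNT(c.id) FROM customers p LEFT JOIN purchases c ON c.customer_id = p.id GROUP BY p.name

Result:
name  | COUNT(c.id)
------+------------
Alice | 0          
Bob   | 5          
Dave  | 3          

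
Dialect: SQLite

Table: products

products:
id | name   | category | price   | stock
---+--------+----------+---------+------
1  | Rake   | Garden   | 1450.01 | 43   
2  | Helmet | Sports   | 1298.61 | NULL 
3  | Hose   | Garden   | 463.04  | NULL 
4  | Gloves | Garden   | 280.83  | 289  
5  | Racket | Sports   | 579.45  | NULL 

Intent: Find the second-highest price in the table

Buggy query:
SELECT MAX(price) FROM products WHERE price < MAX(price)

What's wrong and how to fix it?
Bug: MAX(price) on the right of the comparison is an aggregate-in-WHERE error

Fix: Compute the overall MAX in a subquery, then take MAX of rows below it

Corrected query:
SELECT MAX(price) FROM products WHERE price < (SELECT MAX(price) FROM products)

Result:
MAX(price)
----------
1298.61   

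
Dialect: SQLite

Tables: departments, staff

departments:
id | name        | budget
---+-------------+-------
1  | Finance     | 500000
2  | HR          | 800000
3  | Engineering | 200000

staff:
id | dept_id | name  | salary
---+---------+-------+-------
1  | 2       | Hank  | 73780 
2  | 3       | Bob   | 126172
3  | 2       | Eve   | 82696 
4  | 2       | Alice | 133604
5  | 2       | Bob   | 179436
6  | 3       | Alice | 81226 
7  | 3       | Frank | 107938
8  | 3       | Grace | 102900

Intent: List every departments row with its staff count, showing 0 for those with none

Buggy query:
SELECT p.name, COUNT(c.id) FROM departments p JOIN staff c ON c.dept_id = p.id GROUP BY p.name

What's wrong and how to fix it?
Bug: An inner join excludes parents with zero children

Fix: Switch to LEFT JOIN to retain unmatched parent rows

Corrected query:
SELECT p.name, COUNT(c.id) FROM departments p LEFT JOIN staff c ON c.dept_id = p.id GROUP BY p.name

Result:
name        | COUNT(c.id)
------------+------------
Engineering | 4          
Finance     | 0          
HR          | 4          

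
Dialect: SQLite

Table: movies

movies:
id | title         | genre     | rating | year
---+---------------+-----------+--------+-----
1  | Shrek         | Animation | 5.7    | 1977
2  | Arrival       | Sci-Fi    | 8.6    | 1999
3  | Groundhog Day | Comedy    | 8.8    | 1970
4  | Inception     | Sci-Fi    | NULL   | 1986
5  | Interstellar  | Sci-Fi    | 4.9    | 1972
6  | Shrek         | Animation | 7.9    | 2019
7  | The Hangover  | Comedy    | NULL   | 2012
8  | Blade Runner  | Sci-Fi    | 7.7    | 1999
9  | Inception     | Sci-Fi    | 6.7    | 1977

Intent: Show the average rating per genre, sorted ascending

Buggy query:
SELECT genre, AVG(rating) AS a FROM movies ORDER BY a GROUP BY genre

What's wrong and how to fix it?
Bug: GROUP BY must precede ORDER BY

Fix: Reorder: SELECT … FROM … GROUP BY … ORDER BY …

Corrected query:
SELECT genre, AVG(rating) AS a FROM movies GROUP BY genre ORDER BY a

Result:
genre     | a    
----------+------
Animation | 6.8  
Sci-Fi    | 6.975
Comedy    | 8.8  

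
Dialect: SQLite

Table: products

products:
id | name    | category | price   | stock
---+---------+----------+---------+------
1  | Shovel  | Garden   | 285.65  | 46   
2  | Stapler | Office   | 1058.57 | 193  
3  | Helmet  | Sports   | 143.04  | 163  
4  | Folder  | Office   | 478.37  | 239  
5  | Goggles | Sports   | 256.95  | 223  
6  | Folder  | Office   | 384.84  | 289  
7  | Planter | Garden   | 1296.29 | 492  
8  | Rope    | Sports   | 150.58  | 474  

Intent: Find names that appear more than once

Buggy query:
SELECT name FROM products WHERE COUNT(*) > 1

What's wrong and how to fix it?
Bug: COUNT(*) is an aggregate and cannot be used in WHERE

Fix: GROUP BY name, then filter groups with HAVING COUNT(*) > 1

Corrected query:
SELECT name FROM products GROUP BY name HAVING COUNT(*) > 1

Result:
name  
------
Folder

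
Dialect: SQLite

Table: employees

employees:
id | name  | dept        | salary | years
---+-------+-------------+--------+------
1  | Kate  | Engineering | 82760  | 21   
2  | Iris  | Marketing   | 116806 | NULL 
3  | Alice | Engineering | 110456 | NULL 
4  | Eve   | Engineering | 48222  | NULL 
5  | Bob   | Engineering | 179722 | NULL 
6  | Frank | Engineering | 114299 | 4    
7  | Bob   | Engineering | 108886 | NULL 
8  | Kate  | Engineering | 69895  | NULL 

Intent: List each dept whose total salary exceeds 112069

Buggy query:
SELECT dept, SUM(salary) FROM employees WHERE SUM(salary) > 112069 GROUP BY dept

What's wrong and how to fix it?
Bug: SUM(salary) is an aggregate, but WHERE filters rows before aggregation

Fix: Move the aggregate condition to a HAVING clause

Corrected query:
SELECT dept, SUM(salary) FROM employees GROUP BY dept HAVING SUM(salary) > 112069

Result:
dept        | SUM(salary)
------------+------------
Engineering | 714240     
Marketing   | 116806     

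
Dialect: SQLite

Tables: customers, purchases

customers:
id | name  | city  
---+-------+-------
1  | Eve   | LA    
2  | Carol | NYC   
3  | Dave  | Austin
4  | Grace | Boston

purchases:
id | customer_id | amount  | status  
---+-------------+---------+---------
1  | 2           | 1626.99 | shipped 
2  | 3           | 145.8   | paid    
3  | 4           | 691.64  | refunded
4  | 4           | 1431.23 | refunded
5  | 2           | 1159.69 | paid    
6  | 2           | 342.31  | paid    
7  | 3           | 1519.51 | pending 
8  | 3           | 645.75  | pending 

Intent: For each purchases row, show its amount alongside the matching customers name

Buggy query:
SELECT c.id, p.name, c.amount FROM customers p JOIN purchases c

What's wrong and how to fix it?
Bug: JOIN with no ON clause produces a cartesian product; every purchases row pairs with every customers row

Fix: Specify the join condition linking the foreign key to the parent id

Corrected query:
SELECT c.id, p.name, c.amount FROM customers p JOIN purchases c ON c.customer_id = p.id

Result:
id | name  | amount 
---+-------+--------
1  | Carol | 1626.99
2  | Dave  | 145.8  
3  | Grace | 691.64 
4  | Grace | 1431.23
5  | Carol | 1159.69
6  | Carol | 342.31 
7  | Dave  | 1519.51
8  | Dave  | 645.75 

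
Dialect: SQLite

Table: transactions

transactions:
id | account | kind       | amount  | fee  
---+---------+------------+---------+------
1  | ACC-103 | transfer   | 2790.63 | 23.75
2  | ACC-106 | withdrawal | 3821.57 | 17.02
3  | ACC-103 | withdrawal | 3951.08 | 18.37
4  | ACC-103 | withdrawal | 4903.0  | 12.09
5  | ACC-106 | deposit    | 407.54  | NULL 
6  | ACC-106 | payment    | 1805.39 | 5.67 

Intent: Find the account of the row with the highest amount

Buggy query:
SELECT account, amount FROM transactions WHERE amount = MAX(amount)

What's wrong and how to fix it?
Bug: WHERE is evaluated per row; an aggregate over the whole table isn't defined there

Fix: Use a subquery: WHERE amount = (SELECT MAX(amount) FROM transactions)

Corrected query:
SELECT account, amount FROM transactions WHERE amount = (SELECT MAX(amount) FROM transactions)

Result:
account | amount
--------+-------
ACC-103 | 4903  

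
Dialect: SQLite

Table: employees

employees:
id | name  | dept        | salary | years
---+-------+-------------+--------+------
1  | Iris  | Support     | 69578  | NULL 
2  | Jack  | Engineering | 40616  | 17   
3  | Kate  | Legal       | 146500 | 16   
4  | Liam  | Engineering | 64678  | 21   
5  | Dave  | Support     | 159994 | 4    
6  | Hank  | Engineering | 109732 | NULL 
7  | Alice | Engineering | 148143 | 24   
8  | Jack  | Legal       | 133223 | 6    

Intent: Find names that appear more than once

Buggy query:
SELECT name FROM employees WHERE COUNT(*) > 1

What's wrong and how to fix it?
Bug: WHERE can't reference COUNT(*); aggregates are computed after WHERE

Fix: GROUP BY name, then filter groups with HAVING COUNT(*) > 1

Corrected query:
SELECT name FROM employees GROUP BY name HAVING COUNT(*) > 1

Result:
name
----
Jack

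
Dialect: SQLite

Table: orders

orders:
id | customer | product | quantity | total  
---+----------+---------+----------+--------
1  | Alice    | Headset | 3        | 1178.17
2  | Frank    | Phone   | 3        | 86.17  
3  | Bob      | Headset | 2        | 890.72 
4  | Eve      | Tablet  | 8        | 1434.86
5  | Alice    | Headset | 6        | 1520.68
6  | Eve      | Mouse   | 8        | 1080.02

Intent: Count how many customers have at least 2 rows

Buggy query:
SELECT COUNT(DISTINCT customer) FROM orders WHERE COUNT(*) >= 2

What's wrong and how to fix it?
Bug: COUNT(*) cannot appear in WHERE; the per-group count doesn't exist yet

Fix: Group first with HAVING COUNT(*) >= 2, then COUNT the resulting groups

Corrected query:
SELECT COUNT(*) FROM (SELECT customer FROM orders GROUP BY customer HAVING COUNT(*) >= 2)

Result:
COUNT(*)
--------
2       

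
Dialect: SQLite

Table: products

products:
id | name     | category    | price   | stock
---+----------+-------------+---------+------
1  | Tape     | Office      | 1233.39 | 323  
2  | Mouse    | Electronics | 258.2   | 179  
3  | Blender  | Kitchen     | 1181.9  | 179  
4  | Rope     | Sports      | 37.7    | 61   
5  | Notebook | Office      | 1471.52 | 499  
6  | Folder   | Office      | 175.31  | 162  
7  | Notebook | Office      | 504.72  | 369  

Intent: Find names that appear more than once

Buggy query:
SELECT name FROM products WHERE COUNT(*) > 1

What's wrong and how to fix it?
Bug: WHERE can't reference COUNT(*); aggregates are computed after WHERE

Fix: Group first, then use HAVING for the count condition

Corrected query:
SELECT name FROM products GROUP BY name HAVING COUNT(*) > 1

Result:
name    
--------
Notebook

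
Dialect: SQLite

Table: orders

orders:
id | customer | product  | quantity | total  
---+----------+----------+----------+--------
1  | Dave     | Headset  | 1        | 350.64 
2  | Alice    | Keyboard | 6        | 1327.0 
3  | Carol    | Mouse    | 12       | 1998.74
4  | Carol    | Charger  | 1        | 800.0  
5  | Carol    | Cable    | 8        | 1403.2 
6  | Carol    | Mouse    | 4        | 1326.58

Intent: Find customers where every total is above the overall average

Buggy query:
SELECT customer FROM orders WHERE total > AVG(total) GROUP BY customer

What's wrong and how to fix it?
Bug: AVG() is an aggregate; it can't sit directly in WHERE

Fix: Compute the overall average in a scalar subquery and compare each group's MIN against it in HAVING

Corrected query:
SELECT customer FROM orders GROUP BY customer HAVING MIN(total) > (SELECT AVG(total) FROM orders)

Result:
customer
--------
Alice   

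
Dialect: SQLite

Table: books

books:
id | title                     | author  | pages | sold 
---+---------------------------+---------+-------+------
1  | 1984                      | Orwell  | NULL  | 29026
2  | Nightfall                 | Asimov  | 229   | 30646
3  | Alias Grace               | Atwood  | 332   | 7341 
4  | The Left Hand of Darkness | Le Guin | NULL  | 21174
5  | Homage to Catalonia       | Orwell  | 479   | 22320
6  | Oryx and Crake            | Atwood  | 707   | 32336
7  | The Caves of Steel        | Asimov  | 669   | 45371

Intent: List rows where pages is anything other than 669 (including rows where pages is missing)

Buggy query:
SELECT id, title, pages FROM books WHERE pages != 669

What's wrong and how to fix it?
Bug: Inequality against NULL is unknown, not true; rows with NULL are dropped

Fix: Handle NULL separately with IS NULL alongside the inequality

Corrected query:
SELECT id, title, pages FROM books WHERE pages != 669 OR pages IS NULL

Result:
id | title                     | pages
---+---------------------------+------
1  | 1984                      | NULL 
2  | Nightfall                 | 229  
3  | Alias Grace               | 332  
4  | The Left Hand of Darkness | NULL 
5  | Homage to Catalonia       | 479  
6  | Oryx and Crake            | 707  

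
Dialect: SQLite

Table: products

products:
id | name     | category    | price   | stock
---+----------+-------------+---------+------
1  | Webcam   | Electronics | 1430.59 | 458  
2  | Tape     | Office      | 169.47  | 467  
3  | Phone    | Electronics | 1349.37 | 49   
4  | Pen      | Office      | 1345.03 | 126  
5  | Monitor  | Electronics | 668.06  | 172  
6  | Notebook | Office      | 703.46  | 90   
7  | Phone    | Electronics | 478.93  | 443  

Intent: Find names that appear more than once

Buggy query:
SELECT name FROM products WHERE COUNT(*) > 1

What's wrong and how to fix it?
Bug: WHERE can't reference COUNT(*); aggregates are computed after WHERE

Fix: GROUP BY name, then filter groups with HAVING COUNT(*) > 1

Corrected query:
SELECT name FROM products GROUP BY name HAVING COUNT(*) > 1

Result:
name 
-----
Phone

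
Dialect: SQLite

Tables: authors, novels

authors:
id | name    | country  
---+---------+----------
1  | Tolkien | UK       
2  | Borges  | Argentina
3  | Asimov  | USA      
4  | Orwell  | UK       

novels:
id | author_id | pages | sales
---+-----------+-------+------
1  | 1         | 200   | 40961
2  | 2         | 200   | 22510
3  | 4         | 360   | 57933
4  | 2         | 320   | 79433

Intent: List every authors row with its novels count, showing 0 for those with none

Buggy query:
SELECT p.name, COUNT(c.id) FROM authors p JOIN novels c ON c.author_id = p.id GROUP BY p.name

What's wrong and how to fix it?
Bug: INNER JOIN drops authors rows that have no matching novels rows

Fix: Use LEFT JOIN so parents without children still appear (COUNT(c.id) gives 0)

Corrected query:
SELECT p.name, COUNT(c.id) FROM authors p LEFT JOIN novels c ON c.author_id = p.id GROUP BY p.name

Result:
name    | COUNT(c.id)
--------+------------
Asimov  | 0          
Borges  | 2          
Orwell  | 1          
Tolkien | 1          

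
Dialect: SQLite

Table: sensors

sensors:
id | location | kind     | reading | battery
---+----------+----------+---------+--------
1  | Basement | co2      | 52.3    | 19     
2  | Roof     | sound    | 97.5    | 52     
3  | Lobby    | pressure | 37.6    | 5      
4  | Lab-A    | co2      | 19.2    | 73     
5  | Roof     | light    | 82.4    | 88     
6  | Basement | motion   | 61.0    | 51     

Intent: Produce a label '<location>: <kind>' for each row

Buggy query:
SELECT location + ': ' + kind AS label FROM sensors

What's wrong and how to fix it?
Bug: '+' is numeric addition; on text columns SQLite converts them to 0 instead of concatenating

Fix: Replace + with || to concatenate text

Corrected query:
SELECT location || ': ' || kind AS label FROM sensors

Result:
label           
----------------
Basement: co2   
Roof: sound     
Lobby: pressure 
Lab-A: co2      
Roof: light     
Basement: motion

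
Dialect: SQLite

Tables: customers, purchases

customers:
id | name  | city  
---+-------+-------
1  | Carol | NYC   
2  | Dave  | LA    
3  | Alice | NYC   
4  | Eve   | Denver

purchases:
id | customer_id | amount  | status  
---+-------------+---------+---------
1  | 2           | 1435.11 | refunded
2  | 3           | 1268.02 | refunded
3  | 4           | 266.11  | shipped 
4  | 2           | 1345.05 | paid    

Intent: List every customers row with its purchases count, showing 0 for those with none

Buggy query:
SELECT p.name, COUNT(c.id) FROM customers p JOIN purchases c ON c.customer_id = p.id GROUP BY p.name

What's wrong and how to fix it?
Bug: An inner join excludes parents with zero children

Fix: Use LEFT JOIN so parents without children still appear (COUNT(c.id) gives 0)

Corrected query:
SELECT p.name, COUNT(c.id) FROM customers p LEFT JOIN purchases c ON c.customer_id = p.id GROUP BY p.name

Result:
name  | COUNT(c.id)
------+------------
Alice | 1          
Carol | 0          
Dave  | 2          
Eve   | 1          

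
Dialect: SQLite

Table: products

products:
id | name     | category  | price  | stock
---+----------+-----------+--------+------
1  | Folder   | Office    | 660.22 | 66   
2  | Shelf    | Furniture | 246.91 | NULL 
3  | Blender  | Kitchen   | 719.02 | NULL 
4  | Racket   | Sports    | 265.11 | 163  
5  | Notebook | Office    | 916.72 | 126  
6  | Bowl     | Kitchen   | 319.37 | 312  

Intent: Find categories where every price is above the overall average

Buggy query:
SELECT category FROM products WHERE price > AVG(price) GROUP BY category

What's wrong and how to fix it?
Bug: WHERE evaluates per row before aggregation, so AVG() is unavailable

Fix: Use a subquery for AVG and a HAVING MIN(...) filter so the condition holds for every row in the group

Corrected query:
SELECT category FROM products GROUP BY category HAVING MIN(price) > (SELECT AVG(price) FROM products)

Result:
category
--------
Office  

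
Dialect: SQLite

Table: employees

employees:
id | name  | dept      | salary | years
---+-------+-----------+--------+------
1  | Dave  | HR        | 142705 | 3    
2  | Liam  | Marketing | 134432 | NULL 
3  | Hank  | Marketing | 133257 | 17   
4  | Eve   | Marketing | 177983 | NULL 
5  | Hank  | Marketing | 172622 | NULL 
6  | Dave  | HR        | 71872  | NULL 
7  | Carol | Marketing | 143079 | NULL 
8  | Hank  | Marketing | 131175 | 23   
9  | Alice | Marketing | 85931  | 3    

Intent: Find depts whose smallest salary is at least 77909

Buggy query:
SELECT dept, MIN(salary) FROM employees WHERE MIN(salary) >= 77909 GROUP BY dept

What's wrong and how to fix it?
Bug: Aggregates like MIN are computed per group after WHERE runs

Fix: Replace WHERE with HAVING after the GROUP BY

Corrected query:
SELECT dept, MIN(salary) FROM employees GROUP BY dept HAVING MIN(salary) >= 77909

Result:
dept      | MIN(salary)
----------+------------
Marketing | 85931      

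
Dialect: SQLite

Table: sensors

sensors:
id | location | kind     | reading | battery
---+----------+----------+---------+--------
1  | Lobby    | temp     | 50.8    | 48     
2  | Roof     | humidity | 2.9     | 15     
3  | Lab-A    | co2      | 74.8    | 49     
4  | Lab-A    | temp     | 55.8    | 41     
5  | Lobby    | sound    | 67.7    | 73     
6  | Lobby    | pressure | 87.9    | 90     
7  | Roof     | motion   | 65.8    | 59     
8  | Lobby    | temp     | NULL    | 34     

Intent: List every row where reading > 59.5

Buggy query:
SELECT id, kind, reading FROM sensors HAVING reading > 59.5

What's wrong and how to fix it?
Bug: This is a non-aggregate query (no GROUP BY, no aggregates), so in SQLite the HAVING clause is invalid here; a row-level condition belongs in WHERE

Fix: Use WHERE for row-level filtering

Corrected query:
SELECT id, kind, reading FROM sensors WHERE reading > 59.5

Result:
id | kind     | reading
---+----------+--------
3  | co2      | 74.8   
5  | sound    | 67.7   
6  | pressure | 87.9   
7  | motion   | 65.8   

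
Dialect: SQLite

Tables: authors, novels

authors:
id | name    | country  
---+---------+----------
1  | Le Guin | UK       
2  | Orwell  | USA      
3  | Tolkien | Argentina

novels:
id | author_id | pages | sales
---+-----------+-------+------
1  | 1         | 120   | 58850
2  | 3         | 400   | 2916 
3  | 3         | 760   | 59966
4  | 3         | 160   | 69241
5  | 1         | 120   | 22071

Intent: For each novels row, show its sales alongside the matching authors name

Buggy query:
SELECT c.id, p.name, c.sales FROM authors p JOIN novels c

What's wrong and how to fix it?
Bug: Missing join condition: each novels row is matched to all authors rows instead of just its own

Fix: Add ON c.author_id = p.id to the JOIN

Corrected query:
SELECT c.id, p.name, c.sales FROM authors p JOIN novels c ON c.author_id = p.id

Result:
id | name    | sales
---+---------+------
1  | Le Guin | 58850
2  | Tolkien | 2916 
3  | Tolkien | 59966
4  | Tolkien | 69241
5  | Le Guin | 22071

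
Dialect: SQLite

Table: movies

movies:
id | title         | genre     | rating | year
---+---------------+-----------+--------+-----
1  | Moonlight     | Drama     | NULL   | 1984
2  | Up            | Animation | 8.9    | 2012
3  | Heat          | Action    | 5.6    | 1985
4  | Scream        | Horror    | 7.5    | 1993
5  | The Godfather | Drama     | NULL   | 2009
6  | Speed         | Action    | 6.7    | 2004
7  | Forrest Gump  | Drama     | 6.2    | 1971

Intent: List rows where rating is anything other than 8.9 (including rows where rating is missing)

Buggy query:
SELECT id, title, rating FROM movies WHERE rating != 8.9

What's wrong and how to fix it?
Bug: 'rating != 8.9' is unknown when rating is NULL, so NULL rows are silently excluded

Fix: Handle NULL separately with IS NULL alongside the inequality

Corrected query:
SELECT id, title, rating FROM movies WHERE rating != 8.9 OR rating IS NULL

Result:
id | title         | rating
---+---------------+-------
1  | Moonlight     | NULL  
3  | Heat          | 5.6   
4  | Scream        | 7.5   
5  | The Godfather | NULL  
6  | Speed         | 6.7   
7  | Forrest Gump  | 6.2   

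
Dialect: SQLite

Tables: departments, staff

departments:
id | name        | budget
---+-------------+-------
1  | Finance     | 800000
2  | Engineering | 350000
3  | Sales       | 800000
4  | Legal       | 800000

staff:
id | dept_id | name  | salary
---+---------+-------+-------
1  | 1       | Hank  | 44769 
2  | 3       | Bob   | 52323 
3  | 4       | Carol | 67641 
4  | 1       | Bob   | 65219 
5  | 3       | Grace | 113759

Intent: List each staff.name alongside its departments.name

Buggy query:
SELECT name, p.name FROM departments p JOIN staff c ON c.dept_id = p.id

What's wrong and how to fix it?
Bug: Both tables have a 'name' column; the unqualified reference is ambiguous

Fix: Prefix ambiguous columns with the table alias

Corrected query:
SELECT c.name, p.name FROM departments p JOIN staff c ON c.dept_id = p.id

Result:
name  | name   
------+--------
Hank  | Finance
Bob   | Sales  
Carol | Legal  
Bob   | Finance
Grace | Sales  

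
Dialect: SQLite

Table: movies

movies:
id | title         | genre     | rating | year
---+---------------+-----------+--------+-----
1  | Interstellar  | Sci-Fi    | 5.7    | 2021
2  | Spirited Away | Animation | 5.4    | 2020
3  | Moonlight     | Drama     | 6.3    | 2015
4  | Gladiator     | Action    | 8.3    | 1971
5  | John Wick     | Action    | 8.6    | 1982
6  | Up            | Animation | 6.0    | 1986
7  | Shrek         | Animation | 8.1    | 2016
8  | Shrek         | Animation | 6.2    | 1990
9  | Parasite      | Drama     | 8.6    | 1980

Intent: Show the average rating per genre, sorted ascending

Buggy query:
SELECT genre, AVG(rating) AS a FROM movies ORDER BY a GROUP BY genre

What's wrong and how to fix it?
Bug: GROUP BY must precede ORDER BY

Fix: Move ORDER BY to the end, after GROUP BY

Corrected query:
SELECT genre, AVG(rating) AS a FROM movies GROUP BY genre ORDER BY a

Result:
genre     | a    
----------+------
Sci-Fi    | 5.7  
Animation | 6.425
Drama     | 7.45 
Action    | 8.45 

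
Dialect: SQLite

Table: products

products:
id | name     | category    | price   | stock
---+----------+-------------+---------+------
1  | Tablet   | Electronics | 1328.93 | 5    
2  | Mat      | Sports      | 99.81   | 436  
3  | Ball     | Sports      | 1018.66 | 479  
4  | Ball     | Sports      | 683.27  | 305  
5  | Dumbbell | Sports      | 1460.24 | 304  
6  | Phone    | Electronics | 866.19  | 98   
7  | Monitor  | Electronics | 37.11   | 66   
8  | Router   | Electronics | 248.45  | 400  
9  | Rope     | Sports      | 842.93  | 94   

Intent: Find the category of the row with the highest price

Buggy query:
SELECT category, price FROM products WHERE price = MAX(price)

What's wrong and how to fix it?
Bug: WHERE is evaluated per row; an aggregate over the whole table isn't defined there

Fix: Use a subquery: WHERE price = (SELECT MAX(price) FROM products)

Corrected query:
SELECT category, price FROM products WHERE price = (SELECT MAX(price) FROM products)

Result:
category | price  
---------+--------
Sports   | 1460.24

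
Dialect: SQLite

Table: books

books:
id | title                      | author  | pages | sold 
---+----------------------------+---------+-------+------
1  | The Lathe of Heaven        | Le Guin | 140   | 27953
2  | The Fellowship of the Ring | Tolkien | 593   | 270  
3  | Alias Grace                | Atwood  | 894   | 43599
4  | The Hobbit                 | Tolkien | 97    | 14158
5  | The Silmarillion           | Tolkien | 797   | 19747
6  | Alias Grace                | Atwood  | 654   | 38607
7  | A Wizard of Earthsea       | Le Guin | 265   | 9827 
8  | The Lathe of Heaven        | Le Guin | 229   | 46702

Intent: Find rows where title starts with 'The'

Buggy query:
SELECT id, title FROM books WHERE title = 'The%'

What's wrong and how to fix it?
Bug: Wildcards only work with LIKE; '=' treats '%' as a literal character

Fix: Replace '=' with LIKE so 'The%' is treated as a pattern

Corrected query:
SELECT id, title FROM books WHERE title LIKE 'The%'

Result:
id | title                     
---+---------------------------
1  | The Lathe of Heaven       
2  | The Fellowship of the Ring
4  | The Hobbit                
5  | The Silmarillion          
8  | The Lathe of Heaven       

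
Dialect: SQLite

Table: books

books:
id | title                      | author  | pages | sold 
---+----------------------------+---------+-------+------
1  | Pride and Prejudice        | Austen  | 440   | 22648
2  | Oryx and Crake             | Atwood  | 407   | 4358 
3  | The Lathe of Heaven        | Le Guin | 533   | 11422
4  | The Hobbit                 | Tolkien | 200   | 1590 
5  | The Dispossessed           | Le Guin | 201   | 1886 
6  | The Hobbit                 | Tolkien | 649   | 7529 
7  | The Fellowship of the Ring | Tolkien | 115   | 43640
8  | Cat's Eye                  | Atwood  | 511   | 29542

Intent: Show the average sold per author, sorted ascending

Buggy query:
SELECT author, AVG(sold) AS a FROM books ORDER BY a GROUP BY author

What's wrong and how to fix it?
Bug: GROUP BY must precede ORDER BY

Fix: Reorder: SELECT … FROM … GROUP BY … ORDER BY …

Corrected query:
SELECT author, AVG(sold) AS a FROM books GROUP BY author ORDER BY a

Result:
author  | a           
--------+-------------
Le Guin | 6654        
Atwood  | 16950       
Tolkien | 17586.333333
Austen  | 22648       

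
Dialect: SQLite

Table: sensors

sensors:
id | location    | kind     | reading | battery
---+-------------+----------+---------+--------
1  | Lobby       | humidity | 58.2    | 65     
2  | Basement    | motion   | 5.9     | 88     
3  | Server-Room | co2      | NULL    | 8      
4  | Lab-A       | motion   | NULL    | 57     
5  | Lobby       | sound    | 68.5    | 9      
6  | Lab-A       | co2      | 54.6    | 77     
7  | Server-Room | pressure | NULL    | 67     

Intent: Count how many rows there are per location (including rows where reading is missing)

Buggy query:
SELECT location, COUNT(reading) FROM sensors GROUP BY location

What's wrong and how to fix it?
Bug: COUNT(column) counts non-NULL values only; rows with NULL reading aren't counted

Fix: Replace COUNT(reading) with COUNT(*)

Corrected query:
SELECT location, COUNT(*) FROM sensors GROUP BY location

Result:
location    | COUNT(*)
------------+---------
Basement    | 1       
Lab-A       | 2       
Lobby       | 2       
Server-Room | 2       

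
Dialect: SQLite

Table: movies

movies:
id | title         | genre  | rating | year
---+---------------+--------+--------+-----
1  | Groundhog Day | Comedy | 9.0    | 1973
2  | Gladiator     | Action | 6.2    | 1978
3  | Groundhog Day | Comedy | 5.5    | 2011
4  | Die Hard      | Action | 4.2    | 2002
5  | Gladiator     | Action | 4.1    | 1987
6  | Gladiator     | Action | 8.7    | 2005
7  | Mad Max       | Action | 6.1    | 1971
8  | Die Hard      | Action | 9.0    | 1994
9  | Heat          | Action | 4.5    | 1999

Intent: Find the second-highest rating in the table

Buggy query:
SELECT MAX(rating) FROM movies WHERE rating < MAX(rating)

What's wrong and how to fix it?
Bug: MAX(rating) on the right of the comparison is an aggregate-in-WHERE error

Fix: Compute the overall MAX in a subquery, then take MAX of rows below it

Corrected query:
SELECT MAX(rating) FROM movies WHERE rating < (SELECT MAX(rating) FROM movies)

Result:
MAX(rating)
-----------
8.7        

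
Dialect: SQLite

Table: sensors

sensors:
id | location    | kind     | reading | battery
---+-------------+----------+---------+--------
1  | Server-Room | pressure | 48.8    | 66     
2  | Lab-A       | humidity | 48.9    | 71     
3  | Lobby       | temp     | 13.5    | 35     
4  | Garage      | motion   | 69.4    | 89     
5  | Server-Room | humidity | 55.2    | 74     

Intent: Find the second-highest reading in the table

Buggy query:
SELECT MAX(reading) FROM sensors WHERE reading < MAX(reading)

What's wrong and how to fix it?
Bug: The inner MAX is an aggregate inside WHERE, which is not allowed

Fix: Compute the overall MAX in a subquery, then take MAX of rows below it

Corrected query:
SELECT MAX(reading) FROM sensors WHERE reading < (SELECT MAX(reading) FROM sensors)

Result:
MAX(reading)
------------
55.2        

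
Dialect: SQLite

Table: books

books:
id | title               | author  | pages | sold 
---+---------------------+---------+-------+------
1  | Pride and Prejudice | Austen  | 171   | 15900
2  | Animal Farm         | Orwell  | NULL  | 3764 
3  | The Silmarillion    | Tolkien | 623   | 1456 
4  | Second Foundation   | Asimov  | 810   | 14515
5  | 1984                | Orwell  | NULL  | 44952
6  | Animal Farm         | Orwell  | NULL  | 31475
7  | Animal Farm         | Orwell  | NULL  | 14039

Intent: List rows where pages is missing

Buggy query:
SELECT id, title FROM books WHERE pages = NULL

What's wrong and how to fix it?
Bug: '= NULL' is always unknown in SQL three-valued logic, so no rows match

Fix: Use IS NULL to test for NULL

Corrected query:
SELECT id, title FROM books WHERE pages IS NULL

Result:
id | title      
---+------------
2  | Animal Farm
5  | 1984       
6  | Animal Farm
7  | Animal Farm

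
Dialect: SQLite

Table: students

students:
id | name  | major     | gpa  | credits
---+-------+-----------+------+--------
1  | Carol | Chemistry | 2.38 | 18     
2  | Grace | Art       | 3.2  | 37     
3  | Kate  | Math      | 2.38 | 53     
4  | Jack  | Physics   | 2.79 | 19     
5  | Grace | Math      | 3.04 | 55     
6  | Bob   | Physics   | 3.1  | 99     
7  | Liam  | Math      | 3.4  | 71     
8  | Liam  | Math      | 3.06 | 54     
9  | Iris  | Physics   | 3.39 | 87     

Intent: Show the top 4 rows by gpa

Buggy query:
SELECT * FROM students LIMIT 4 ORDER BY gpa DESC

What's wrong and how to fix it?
Bug: LIMIT must come after ORDER BY

Fix: Sort with ORDER BY, then apply LIMIT

Corrected query:
SELECT * FROM students ORDER BY gpa DESC LIMIT 4

Result:
id | name  | major   | gpa  | credits
---+-------+---------+------+--------
7  | Liam  | Math    | 3.4  | 71     
9  | Iris  | Physics | 3.39 | 87     
2  | Grace | Art     | 3.2  | 37     
6  | Bob   | Physics | 3.1  | 99     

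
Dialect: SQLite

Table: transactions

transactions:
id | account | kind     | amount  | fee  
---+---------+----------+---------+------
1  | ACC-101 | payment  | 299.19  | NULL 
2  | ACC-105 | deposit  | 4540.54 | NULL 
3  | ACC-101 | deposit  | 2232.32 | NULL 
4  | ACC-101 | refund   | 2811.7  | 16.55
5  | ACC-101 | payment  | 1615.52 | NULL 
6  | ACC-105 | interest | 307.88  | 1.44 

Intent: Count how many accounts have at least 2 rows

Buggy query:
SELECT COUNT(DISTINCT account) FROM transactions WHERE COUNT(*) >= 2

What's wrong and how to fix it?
Bug: COUNT(*) cannot appear in WHERE; the per-group count doesn't exist yet

Fix: Group first with HAVING COUNT(*) >= 2, then COUNT the resulting groups

Corrected query:
SELECT COUNT(*) FROM (SELECT account FROM transactions GROUP BY account HAVING COUNT(*) >= 2)

Result:
COUNT(*)
--------
2       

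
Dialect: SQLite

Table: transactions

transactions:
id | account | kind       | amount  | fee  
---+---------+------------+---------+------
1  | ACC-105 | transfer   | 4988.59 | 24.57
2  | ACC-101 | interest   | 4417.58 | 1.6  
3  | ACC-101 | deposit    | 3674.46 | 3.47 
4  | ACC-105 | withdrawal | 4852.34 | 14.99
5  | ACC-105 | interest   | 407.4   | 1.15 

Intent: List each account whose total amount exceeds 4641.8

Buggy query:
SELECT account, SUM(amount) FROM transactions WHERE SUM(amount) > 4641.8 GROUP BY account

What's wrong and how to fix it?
Bug: SUM(amount) is an aggregate, but WHERE filters rows before aggregation

Fix: Use HAVING (which filters groups after aggregation) instead of WHERE

Corrected query:
SELECT account, SUM(amount) FROM transactions GROUP BY account HAVING SUM(amount) > 4641.8

Result:
account | SUM(amount)
--------+------------
ACC-101 | 8092.04    
ACC-105 | 10248.33   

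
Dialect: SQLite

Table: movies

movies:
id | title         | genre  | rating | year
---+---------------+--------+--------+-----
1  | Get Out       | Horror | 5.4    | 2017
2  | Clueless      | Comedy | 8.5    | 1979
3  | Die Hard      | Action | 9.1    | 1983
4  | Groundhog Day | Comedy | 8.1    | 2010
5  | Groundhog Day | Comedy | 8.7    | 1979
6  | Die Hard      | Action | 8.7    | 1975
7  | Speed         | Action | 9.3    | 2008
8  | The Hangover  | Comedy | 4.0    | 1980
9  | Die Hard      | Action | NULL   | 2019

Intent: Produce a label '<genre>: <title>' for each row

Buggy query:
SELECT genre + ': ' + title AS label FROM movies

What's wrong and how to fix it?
Bug: '+' is numeric addition; on text columns SQLite converts them to 0 instead of concatenating

Fix: Replace + with || to concatenate text

Corrected query:
SELECT genre || ': ' || title AS label FROM movies

Result:
label                
---------------------
Horror: Get Out      
Comedy: Clueless     
Action: Die Hard     
Comedy: Groundhog Day
Comedy: Groundhog Day
Action: Die Hard     
Action: Speed        
Comedy: The Hangover 
Action: Die Hard     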